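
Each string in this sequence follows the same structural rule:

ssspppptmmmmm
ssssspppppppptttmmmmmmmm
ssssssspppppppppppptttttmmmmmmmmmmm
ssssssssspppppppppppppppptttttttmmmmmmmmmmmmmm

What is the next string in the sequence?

ssssssssssspppppppppppppppppppptttttttttmmmmmmmmmmmmmmmmm

Each string has the form s^{2n+1} p^{4n} t^{2n-1} m^{3n+2} (n = 1, 2, …).
For the next term, n = 5, so the run lengths are 11, 20, 9, 17.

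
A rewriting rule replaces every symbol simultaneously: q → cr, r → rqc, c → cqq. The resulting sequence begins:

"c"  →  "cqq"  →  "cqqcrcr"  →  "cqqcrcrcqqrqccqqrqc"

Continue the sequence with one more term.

Rewriting the 19 symbols of cqqcrcrcqqrqccqqrqc one by one yields cqq cr cr cqq rqc cqq rqc cqq cr cr rqc cr cqq cqq cr cr rqc cr cqq; concatenated:

cqqcrcrcqqrqccqqrqccqqcrcrrqccrcqqcqqcrcrrqccrcqq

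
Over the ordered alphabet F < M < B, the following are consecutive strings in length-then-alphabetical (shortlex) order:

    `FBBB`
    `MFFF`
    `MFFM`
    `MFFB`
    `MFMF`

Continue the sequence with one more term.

Find the rightmost character of MFMF below B, bump it to the next letter, and reset everything to its right to F.

MFMM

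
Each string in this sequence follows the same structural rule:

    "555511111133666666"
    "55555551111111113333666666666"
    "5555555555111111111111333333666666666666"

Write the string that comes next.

Term n consists of 3n-2 5's, followed by 3n 1's, followed by 2n-2 3's, followed by 3n 6's, where the shown terms are n = 2, 3, 4.
At n = 5 the blocks have lengths 13, 15, 8, 15.

555555555555511111111111111133333333666666666666666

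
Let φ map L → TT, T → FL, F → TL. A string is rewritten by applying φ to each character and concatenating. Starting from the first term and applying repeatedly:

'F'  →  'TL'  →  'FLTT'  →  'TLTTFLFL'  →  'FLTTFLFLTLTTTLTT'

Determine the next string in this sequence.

TLTTFLFLTLTTTLTTFLTTFLFLFLTTFLFL

φ(FLTTFLFLTLTTTLTT) expands symbol-by-symbol to TL TT FL FL TL TT TL TT FL TT FL FL FL TT FL FL; joining the 16 pieces gives the next term.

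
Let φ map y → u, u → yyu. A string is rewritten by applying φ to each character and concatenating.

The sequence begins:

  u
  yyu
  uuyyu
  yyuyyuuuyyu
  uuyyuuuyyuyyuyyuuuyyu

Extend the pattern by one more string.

yyuyyuuuyyuyyuyyuuuyyuuuyyuuuyyuyyuyyuuuyyu

Applying the rule to each of the 21 symbols of uuyyuuuyyuyyuyyuuuyyu gives the pieces yyu yyu u u yyu yyu yyu u u yyu u u yyu u u yyu yyu yyu u u yyu, which concatenate to the answer.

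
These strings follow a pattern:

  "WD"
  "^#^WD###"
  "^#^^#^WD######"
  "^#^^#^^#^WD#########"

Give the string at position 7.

^#^^#^^#^^#^^#^^#^WD##################

Every step adds ^#^ to the front and ### to the end of the previous string.
From ^#^^#^^#^WD#########, 3 further steps: ^#^^#^^#^WD######### → ^#^^#^^#^^#^WD############ → ^#^^#^^#^^#^^#^WD############### → (answer).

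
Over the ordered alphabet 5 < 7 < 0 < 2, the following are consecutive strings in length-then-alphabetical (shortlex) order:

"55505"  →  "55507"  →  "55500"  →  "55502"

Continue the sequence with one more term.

The successor of 55502 increments the rightmost position that isn't already 2 and resets every position after it to 5.

55525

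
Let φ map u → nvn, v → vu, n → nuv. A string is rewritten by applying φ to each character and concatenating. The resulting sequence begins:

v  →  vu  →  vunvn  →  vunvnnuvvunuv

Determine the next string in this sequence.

φ(vunvnnuvvunuv) expands symbol-by-symbol to vu nvn nuv vu nuv nuv nvn vu vu nvn nuv nvn vu; joining the 13 pieces gives the next term.

vunvnnuvvunuvnuvnvnvuvunvnnuvnvnvu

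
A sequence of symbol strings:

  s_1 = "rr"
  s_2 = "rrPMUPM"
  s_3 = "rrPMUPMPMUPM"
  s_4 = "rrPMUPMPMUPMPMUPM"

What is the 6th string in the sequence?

The strings grow by a fixed suffix PMUPM each time.
From rrPMUPMPMUPMPMUPM, 2 further steps: rrPMUPMPMUPMPMUPM → rrPMUPMPMUPMPMUPMPMUPM → (answer).

rrPMUPMPMUPMPMUPMPMUPMPMUPM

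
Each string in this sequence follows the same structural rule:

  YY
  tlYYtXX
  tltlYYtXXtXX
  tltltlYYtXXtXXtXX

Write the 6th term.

Every step adds tl to the front and tXX to the end of the previous string.
From tltltlYYtXXtXXtXX, 2 further steps: tltltlYYtXXtXXtXX → tltltltlYYtXXtXXtXXtXX → (answer).

tltltltltlYYtXXtXXtXXtXXtXX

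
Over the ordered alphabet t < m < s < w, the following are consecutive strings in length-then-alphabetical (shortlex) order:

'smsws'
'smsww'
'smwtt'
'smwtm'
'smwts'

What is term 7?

smwmt

Stepping forward 2 times from smwts: smwts → smwtw, then the target.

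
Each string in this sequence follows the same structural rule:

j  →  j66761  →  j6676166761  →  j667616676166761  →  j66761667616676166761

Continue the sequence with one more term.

Each term is the previous one with 66761 appended.
Applying this once more to j66761667616676166761:

j6676166761667616676166761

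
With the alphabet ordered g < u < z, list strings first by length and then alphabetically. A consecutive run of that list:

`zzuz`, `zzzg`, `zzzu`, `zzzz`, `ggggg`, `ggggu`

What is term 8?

gggug

Advancing 2 positions from ggggu through ggggu → ggggz reaches term 8.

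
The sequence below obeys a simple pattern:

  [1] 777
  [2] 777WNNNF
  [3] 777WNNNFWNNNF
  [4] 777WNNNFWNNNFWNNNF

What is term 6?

777WNNNFWNNNFWNNNFWNNNFWNNNF

Every step adds WNNNF to the end: s(k+1) = s(k)·WNNNF.
From 777WNNNFWNNNFWNNNF, 2 further steps: 777WNNNFWNNNFWNNNF → 777WNNNFWNNNFWNNNFWNNNF → (answer).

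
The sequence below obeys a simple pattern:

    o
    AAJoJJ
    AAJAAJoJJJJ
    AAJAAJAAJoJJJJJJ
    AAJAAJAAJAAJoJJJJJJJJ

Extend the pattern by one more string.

AAJAAJAAJAAJAAJoJJJJJJJJJJ

Every step adds AAJ to the front and JJ to the end of the previous string.
One more step from AAJAAJAAJAAJoJJJJJJJJ gives the answer.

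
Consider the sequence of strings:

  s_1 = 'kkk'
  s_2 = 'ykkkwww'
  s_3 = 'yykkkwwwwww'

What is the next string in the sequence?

yyykkkwwwwwwwww

s(k+1) = y·s(k)·www, so each term gains y as a prefix and www as a suffix.
So the next term is y·yykkkwwwwww·www.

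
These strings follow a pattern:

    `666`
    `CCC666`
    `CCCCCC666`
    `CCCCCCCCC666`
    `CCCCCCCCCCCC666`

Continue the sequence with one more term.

Each term is the previous one with CCC prepended.
Applying this once more to CCCCCCCCCCCC666:

CCCCCCCCCCCCCCC666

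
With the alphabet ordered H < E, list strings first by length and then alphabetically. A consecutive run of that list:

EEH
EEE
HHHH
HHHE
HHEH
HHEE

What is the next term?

The successor of HHEE increments the rightmost position that isn't already E and resets every position after it to H.

HEHH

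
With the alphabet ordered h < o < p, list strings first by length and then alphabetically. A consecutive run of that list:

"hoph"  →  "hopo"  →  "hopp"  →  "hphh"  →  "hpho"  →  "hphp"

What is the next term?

Treat hphp as a base-3 numeral over the given alphabet and add one, carrying through any trailing p's.

hpoh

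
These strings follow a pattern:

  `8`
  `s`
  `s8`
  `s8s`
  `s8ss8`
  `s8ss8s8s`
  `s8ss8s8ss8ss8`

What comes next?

This is a Fibonacci-style word recurrence s(k) = s(k−1)·s(k−2): e.g. s·8 = s8.
So term 8 is s8ss8s8ss8ss8·s8ss8s8s.

s8ss8s8ss8ss8s8ss8s8s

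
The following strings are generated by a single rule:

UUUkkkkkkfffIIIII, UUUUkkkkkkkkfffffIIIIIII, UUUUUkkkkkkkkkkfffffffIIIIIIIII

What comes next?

UUUUUUkkkkkkkkkkkkfffffffffIIIIIIIIIII

Each string has the form U^{n+1} k^{2n+2} f^{2n-1} I^{2n+1}, where the shown terms are n = 2, 3, 4.
At n = 5 the blocks have lengths 6, 12, 9, 11.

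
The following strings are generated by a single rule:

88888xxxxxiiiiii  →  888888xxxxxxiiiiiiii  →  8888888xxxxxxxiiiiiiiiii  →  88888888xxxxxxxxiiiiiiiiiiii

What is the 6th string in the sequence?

The n-th term is n+3 8's then n+3 x's then 2n+2 i's, where the shown terms are n = 2, 3, 4, 5.
For term 6, n = 7, so the run lengths are 10, 10, 16.

8888888888xxxxxxxxxxiiiiiiiiiiiiiiii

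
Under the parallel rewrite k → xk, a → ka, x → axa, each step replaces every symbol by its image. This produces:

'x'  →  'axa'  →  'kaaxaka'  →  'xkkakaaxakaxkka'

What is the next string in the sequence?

Replace each of the 15 characters of xkkakaaxakaxkka in place — axa xk xk ka xk ka ka axa ka xk ka axa xk xk ka — and concatenate.

axaxkxkkaxkkakaaxakaxkkaaxaxkxkka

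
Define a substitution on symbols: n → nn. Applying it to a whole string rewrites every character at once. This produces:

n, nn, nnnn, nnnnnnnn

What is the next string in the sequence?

nnnnnnnnnnnnnnnn

Expanding nnnnnnnn: n→nn, n→nn, n→nn, n→nn, n→nn, n→nn, n→nn, n→nn. Concatenated: nn nn nn nn nn nn nn nn.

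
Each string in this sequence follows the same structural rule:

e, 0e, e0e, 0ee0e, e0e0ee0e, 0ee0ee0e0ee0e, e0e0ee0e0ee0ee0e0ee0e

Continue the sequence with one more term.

0ee0ee0e0ee0ee0e0ee0e0ee0ee0e0ee0e

This is a Fibonacci-style word recurrence s(k) = s(k−2)·s(k−1): e.g. e·0e = e0e.
So term 8 is 0ee0ee0e0ee0e·e0e0ee0e0ee0ee0e0ee0e.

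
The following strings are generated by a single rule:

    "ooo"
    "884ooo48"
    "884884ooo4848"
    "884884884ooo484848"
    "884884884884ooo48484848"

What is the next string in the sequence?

Every step adds 884 to the front and 48 to the end of the previous string.
So the next term is 884·884884884884ooo48484848·48.

884884884884884ooo4848484848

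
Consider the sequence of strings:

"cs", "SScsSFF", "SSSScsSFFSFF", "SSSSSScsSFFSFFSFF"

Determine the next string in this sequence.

Each term wraps the previous one in SS on the left and SFF on the right.
So the next term is SS·SSSSSScsSFFSFFSFF·SFF.

SSSSSSSScsSFFSFFSFFSFF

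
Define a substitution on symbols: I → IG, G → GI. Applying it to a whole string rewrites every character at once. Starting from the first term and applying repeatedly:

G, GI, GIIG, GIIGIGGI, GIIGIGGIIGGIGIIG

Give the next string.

GIIGIGGIIGGIGIIGIGGIGIIGGIIGIGGI

Replace each of the 16 characters of GIIGIGGIIGGIGIIG in place — GI IG IG GI IG GI GI IG IG GI GI IG GI IG IG GI — and concatenate.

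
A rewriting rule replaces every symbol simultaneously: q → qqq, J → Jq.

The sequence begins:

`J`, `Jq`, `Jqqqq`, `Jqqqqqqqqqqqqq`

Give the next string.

Rewriting the 14 symbols of Jqqqqqqqqqqqqq one by one yields Jq qqq qqq qqq qqq qqq qqq qqq qqq qqq qqq qqq qqq qqq; concatenated:

Jqqqqqqqqqqqqqqqqqqqqqqqqqqqqqqqqqqqqqqqq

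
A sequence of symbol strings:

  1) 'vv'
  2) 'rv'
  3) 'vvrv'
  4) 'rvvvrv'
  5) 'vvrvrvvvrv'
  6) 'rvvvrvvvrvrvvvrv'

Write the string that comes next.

vvrvrvvvrvrvvvrvvvrvrvvvrv

Each term (from the third on) is the two preceding terms concatenated in order: term 3 = vv·rv = vvrv.
The next term joins vvrvrvvvrv and rvvvrvvvrvrvvvrv.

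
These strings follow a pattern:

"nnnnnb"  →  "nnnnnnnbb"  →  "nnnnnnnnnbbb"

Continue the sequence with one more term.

nnnnnnnnnnnbbbb

The n-th term is 2n+1 n's then n-1 b's, where the shown terms are n = 2, 3, 4.
For the next term, n = 5, so the run lengths are 11, 4.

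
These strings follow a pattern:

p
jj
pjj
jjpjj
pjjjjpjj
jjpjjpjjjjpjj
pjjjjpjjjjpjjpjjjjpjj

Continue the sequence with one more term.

jjpjjpjjjjpjjpjjjjpjjjjpjjpjjjjpjj

This is a Fibonacci-style word recurrence s(k) = s(k−2)·s(k−1): e.g. p·jj = pjj.
Continuing: jjpjjpjjjjpjj · pjjjjpjjjjpjjpjjjjpjj gives term 8.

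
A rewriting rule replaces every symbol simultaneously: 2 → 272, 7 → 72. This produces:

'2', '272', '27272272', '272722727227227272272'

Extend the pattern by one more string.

2727227272272272722727227227272272272722727227227272272

Applying the rule to each of the 21 symbols of 272722727227227272272 gives the pieces 272 72 272 72 272 272 72 272 72 272 272 72 272 272 72 272 72 272 272 72 272, which concatenate to the answer.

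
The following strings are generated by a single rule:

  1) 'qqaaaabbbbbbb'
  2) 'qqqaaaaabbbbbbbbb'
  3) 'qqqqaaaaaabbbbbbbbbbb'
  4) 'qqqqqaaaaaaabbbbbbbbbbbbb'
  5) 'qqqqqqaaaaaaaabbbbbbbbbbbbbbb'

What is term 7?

Reading off run lengths: q runs 2, 3, 4, 5, 6; a runs 4, 5, 6, 7, 8; b runs 7, 9, 11, 13, 15 — each is linear in n, where the shown terms are n = 3, 4, 5, 6, 7.
Setting n = 9 gives 8, 10, 19 characters in each block.

qqqqqqqqaaaaaaaaaabbbbbbbbbbbbbbbbbbb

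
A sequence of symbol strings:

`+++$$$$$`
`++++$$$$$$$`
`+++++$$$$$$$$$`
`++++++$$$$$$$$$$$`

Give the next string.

+++++++$$$$$$$$$$$$$

Each string has the form +^{n+1} $^{2n+1}, where the shown terms are n = 2, 3, 4, 5.
At n = 6 the blocks have lengths 7, 13.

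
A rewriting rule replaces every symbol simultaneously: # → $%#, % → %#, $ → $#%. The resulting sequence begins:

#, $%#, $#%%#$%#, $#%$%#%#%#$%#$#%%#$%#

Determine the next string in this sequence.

Applying the rule to each of the 21 symbols of $#%$%#%#%#$%#$#%%#$%# gives the pieces $#% $%# %# $#% %# $%# %# $%# %# $%# $#% %# $%# $#% $%# %# %# $%# $#% %# $%#, which concatenate to the answer.

$#%$%#%#$#%%#$%#%#$%#%#$%#$#%%#$%#$#%$%#%#%#$%#$#%%#$%#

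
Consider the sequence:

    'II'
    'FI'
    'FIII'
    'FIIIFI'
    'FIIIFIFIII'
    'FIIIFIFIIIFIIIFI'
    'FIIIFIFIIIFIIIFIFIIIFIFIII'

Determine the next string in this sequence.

This is a Fibonacci-style word recurrence s(k) = s(k−1)·s(k−2): e.g. FI·II = FIII.
So term 8 is FIIIFIFIIIFIIIFIFIIIFIFIII·FIIIFIFIIIFIIIFI.

FIIIFIFIIIFIIIFIFIIIFIFIIIFIIIFIFIIIFIIIFI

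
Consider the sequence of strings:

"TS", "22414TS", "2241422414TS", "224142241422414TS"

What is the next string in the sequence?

22414224142241422414TS

The strings grow by a fixed prefix 22414 each time.
So the next term is 22414·224142241422414TS.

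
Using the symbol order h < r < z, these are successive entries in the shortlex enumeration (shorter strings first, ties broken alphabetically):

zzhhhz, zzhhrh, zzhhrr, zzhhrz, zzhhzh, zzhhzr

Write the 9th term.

Continuing the enumeration 3 steps past zzhhzr: zzhhzr → zzhhzz → zzhrhh → (answer).

zzhrhr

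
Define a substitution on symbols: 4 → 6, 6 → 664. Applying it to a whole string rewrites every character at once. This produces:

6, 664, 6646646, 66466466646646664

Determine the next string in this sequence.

66466466646646664664664666466466646646646

φ(66466466646646664) expands symbol-by-symbol to 664 664 6 664 664 6 664 664 664 6 664 664 6 664 664 664 6; joining the 17 pieces gives the next term.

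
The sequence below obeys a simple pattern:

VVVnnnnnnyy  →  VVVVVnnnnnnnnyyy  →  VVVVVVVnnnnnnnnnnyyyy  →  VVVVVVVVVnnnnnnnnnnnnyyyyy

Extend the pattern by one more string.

Term n consists of 2n-1 V's, followed by 2n+2 n's, followed by n y's, where the shown terms are n = 2, 3, 4, 5.
For the next term, n = 6, so the run lengths are 11, 14, 6.

VVVVVVVVVVVnnnnnnnnnnnnnnyyyyyy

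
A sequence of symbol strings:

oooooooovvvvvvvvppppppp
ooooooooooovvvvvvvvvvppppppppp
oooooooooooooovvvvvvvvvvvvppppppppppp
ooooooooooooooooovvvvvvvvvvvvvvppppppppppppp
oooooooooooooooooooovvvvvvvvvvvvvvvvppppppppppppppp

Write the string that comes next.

The n-th term is 3n-1 o's then 2n+2 v's then 2n+1 p's, where the shown terms are n = 3, 4, 5, 6, 7.
At n = 8 the blocks have lengths 23, 18, 17.

ooooooooooooooooooooooovvvvvvvvvvvvvvvvvvppppppppppppppppp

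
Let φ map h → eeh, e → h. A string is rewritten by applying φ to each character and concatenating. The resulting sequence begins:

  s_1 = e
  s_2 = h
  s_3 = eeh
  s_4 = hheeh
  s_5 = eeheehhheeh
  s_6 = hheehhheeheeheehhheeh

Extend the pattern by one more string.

Rewriting the 21 symbols of hheehhheeheeheehhheeh one by one yields eeh eeh h h eeh eeh eeh h h eeh h h eeh h h eeh eeh eeh h h eeh; concatenated:

eeheehhheeheeheehhheehhheehhheeheeheehhheeh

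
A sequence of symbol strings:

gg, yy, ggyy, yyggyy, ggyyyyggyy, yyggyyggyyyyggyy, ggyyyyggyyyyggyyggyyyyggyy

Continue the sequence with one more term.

From term 3 onward, concatenate the second-to-last term with the last: gg·yy = ggyy, yy·ggyy = yyggyy, …
So term 8 is yyggyyggyyyyggyy·ggyyyyggyyyyggyyggyyyyggyy.

yyggyyggyyyyggyyggyyyyggyyyyggyyggyyyyggyy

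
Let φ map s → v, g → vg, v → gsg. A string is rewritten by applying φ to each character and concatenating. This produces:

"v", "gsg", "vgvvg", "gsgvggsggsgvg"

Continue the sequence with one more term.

vgvvggsgvgvgvvgvgvvggsgvg

φ(gsgvggsggsgvg) expands symbol-by-symbol to vg v vg gsg vg vg v vg vg v vg gsg vg; joining the 13 pieces gives the next term.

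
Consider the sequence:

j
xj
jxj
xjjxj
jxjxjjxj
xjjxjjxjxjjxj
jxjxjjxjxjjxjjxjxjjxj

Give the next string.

This is a Fibonacci-style word recurrence s(k) = s(k−2)·s(k−1): e.g. j·xj = jxj.
The next term joins xjjxjjxjxjjxj and jxjxjjxjxjjxjjxjxjjxj.

xjjxjjxjxjjxjjxjxjjxjxjjxjjxjxjjxj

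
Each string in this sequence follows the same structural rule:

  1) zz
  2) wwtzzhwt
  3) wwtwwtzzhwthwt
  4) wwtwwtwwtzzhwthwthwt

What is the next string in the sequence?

wwtwwtwwtwwtzzhwthwthwthwt

s(k+1) = wwt·s(k)·hwt, so each term gains wwt as a prefix and hwt as a suffix.
So the next term is wwt·wwtwwtwwtzzhwthwthwt·hwt.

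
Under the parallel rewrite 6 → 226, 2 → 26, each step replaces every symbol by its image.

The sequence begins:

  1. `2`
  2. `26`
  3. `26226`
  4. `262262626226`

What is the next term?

26226262622626226262262626226

Rewriting each symbol of 262262626226: 2→26, 6→226, 2→26, 2→26, 6→226, 2→26, 6→226, 2→26, 6→226, 2→26, 2→26, 6→226, which concatenates to 26 226 26 26 226 26 226 26 226 26 26 226.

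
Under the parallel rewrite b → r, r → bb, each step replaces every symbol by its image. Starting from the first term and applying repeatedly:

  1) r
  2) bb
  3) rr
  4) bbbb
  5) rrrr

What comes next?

Expanding rrrr: r→bb, r→bb, r→bb, r→bb. Concatenated: bb bb bb bb.

bbbbbbbb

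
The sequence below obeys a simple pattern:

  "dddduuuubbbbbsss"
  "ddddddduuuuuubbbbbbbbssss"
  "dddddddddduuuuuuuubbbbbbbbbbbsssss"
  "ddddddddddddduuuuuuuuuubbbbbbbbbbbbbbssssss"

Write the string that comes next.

The n-th term is 3n-2 d's then 2n u's then 3n-1 b's then n+1 s's, where the shown terms are n = 2, 3, 4, 5.
Setting n = 6 gives 16, 12, 17, 7 characters in each block.

dddddddddddddddduuuuuuuuuuuubbbbbbbbbbbbbbbbbsssssss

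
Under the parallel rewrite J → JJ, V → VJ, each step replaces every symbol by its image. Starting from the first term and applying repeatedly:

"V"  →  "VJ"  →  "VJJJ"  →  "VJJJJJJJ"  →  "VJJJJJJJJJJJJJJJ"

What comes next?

φ(VJJJJJJJJJJJJJJJ) expands symbol-by-symbol to VJ JJ JJ JJ JJ JJ JJ JJ JJ JJ JJ JJ JJ JJ JJ JJ; joining the 16 pieces gives the next term.

VJJJJJJJJJJJJJJJJJJJJJJJJJJJJJJJ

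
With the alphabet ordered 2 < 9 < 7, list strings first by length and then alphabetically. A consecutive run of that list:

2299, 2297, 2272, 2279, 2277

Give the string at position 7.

Advancing 2 positions from 2277 through 2277 → 2922 reaches term 7.

2929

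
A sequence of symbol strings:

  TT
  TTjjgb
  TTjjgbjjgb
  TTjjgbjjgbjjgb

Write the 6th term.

TTjjgbjjgbjjgbjjgbjjgb

Each term is the previous one with jjgb appended.
From TTjjgbjjgbjjgb, 2 further steps: TTjjgbjjgbjjgb → TTjjgbjjgbjjgbjjgb → (answer).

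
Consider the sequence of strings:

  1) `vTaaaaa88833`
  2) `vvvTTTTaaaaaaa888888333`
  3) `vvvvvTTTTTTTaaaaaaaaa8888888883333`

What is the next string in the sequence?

The n-th term is 2n-1 v's then 3n-2 T's then 2n+3 a's then 3n 8's then n+1 3's (n = 1, 2, …).
For the next term, n = 4, so the run lengths are 7, 10, 11, 12, 5.

vvvvvvvTTTTTTTTTTaaaaaaaaaaa88888888888833333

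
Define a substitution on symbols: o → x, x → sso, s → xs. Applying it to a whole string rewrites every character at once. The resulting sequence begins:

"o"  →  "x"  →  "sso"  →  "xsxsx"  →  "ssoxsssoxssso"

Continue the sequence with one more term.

φ(ssoxsssoxssso) expands symbol-by-symbol to xs xs x sso xs xs xs x sso xs xs xs x; joining the 13 pieces gives the next term.

xsxsxssoxsxsxsxssoxsxsxsx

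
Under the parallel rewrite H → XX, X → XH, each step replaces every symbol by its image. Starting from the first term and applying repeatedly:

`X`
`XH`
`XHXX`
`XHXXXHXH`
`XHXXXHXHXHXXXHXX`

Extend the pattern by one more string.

XHXXXHXHXHXXXHXXXHXXXHXHXHXXXHXH

Replace each of the 16 characters of XHXXXHXHXHXXXHXX in place — XH XX XH XH XH XX XH XX XH XX XH XH XH XX XH XH — and concatenate.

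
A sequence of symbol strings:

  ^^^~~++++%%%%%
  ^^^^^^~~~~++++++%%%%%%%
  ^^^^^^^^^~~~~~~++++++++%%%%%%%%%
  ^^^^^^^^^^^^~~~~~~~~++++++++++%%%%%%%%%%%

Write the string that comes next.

^^^^^^^^^^^^^^^~~~~~~~~~~++++++++++++%%%%%%%%%%%%%

Reading off run lengths: ^ runs 3, 6, 9, 12; ~ runs 2, 4, 6, 8; + runs 4, 6, 8, 10; % runs 5, 7, 9, 11 — each is linear in n (n = 1, 2, …).
At n = 5 the blocks have lengths 15, 10, 12, 13.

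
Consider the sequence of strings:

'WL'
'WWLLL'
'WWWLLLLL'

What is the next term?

WWWWLLLLLLL

Term n consists of n W's, followed by 2n-1 L's (n = 1, 2, …).
At n = 4 the blocks have lengths 4, 7.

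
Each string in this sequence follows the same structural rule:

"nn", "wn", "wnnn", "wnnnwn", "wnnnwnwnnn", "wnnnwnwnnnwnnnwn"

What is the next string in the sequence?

wnnnwnwnnnwnnnwnwnnnwnwnnn

Each term (from the third on) is the previous term followed by the one before it: term 3 = wn·nn = wnnn.
The next term joins wnnnwnwnnnwnnnwn and wnnnwnwnnn.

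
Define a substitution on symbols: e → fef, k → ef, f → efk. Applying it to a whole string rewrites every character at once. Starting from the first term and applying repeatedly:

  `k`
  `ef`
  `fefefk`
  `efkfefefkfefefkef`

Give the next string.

Applying the rule to each of the 17 symbols of efkfefefkfefefkef gives the pieces fef efk ef efk fef efk fef efk ef efk fef efk fef efk ef fef efk, which concatenate to the answer.

fefefkefefkfefefkfefefkefefkfefefkfefefkeffefefk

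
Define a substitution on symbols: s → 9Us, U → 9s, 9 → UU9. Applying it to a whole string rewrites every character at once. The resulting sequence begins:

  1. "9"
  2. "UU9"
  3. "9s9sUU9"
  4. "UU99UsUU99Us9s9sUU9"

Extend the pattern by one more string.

φ(UU99UsUU99Us9s9sUU9) expands symbol-by-symbol to 9s 9s UU9 UU9 9s 9Us 9s 9s UU9 UU9 9s 9Us UU9 9Us UU9 9Us 9s 9s UU9; joining the 19 pieces gives the next term.

9s9sUU9UU99s9Us9s9sUU9UU99s9UsUU99UsUU99Us9s9sUU9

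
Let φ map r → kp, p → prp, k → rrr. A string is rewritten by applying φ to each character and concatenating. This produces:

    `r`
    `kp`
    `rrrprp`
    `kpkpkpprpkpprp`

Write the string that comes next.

Replace each of the 14 characters of kpkpkpprpkpprp in place — rrr prp rrr prp rrr prp prp kp prp rrr prp prp kp prp — and concatenate.

rrrprprrrprprrrprpprpkpprprrrprpprpkpprp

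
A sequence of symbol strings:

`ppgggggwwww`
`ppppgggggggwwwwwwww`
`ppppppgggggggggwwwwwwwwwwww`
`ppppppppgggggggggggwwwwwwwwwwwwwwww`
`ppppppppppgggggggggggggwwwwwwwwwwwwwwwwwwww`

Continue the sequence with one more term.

Each string has the form p^{2n} g^{2n+3} w^{4n} (n = 1, 2, …).
Setting n = 6 gives 12, 15, 24 characters in each block.

ppppppppppppgggggggggggggggwwwwwwwwwwwwwwwwwwwwwwww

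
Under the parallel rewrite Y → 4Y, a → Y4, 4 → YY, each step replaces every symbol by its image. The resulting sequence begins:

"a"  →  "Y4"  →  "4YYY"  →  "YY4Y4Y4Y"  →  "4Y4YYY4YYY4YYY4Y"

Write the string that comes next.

φ(4Y4YYY4YYY4YYY4Y) expands symbol-by-symbol to YY 4Y YY 4Y 4Y 4Y YY 4Y 4Y 4Y YY 4Y 4Y 4Y YY 4Y; joining the 16 pieces gives the next term.

YY4YYY4Y4Y4YYY4Y4Y4YYY4Y4Y4YYY4Y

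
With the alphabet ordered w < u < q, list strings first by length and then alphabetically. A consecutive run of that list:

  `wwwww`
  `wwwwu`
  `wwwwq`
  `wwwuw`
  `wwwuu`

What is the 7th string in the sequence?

Stepping forward 2 times from wwwuu: wwwuu → wwwuq, then the target.

wwwqw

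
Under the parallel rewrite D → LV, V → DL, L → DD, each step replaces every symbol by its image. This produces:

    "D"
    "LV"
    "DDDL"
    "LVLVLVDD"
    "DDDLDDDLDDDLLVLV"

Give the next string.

Applying the rule to each of the 16 symbols of DDDLDDDLDDDLLVLV gives the pieces LV LV LV DD LV LV LV DD LV LV LV DD DD DL DD DL, which concatenate to the answer.

LVLVLVDDLVLVLVDDLVLVLVDDDDDLDDDL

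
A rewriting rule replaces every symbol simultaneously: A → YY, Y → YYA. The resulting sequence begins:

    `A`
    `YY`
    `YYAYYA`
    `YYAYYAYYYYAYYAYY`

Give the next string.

Rewriting the 16 symbols of YYAYYAYYYYAYYAYY one by one yields YYA YYA YY YYA YYA YY YYA YYA YYA YYA YY YYA YYA YY YYA YYA; concatenated:

YYAYYAYYYYAYYAYYYYAYYAYYAYYAYYYYAYYAYYYYAYYA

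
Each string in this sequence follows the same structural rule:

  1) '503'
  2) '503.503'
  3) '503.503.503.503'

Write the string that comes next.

Each string is two copies of the previous one joined by '.'.
One more doubling of 503.503.503.503 gives the answer.

503.503.503.503.503.503.503.503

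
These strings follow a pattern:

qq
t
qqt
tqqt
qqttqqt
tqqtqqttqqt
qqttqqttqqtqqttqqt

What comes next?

tqqtqqttqqtqqttqqttqqtqqttqqt

From term 3 onward, concatenate the second-to-last term with the last: qq·t = qqt, t·qqt = tqqt, …
So term 8 is tqqtqqttqqt·qqttqqttqqtqqttqqt.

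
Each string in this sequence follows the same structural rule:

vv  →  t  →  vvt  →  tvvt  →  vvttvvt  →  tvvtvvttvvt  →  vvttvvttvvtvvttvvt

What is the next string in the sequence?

From term 3 onward, concatenate the second-to-last term with the last: vv·t = vvt, t·vvt = tvvt, …
Continuing: tvvtvvttvvt · vvttvvttvvtvvttvvt gives term 8.

tvvtvvttvvtvvttvvttvvtvvttvvt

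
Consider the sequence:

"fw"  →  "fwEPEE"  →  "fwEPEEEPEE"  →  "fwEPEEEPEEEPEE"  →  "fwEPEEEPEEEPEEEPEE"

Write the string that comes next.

Every step adds EPEE to the end: s(k+1) = s(k)·EPEE.
One more step from fwEPEEEPEEEPEEEPEE gives the answer.

fwEPEEEPEEEPEEEPEEEPEE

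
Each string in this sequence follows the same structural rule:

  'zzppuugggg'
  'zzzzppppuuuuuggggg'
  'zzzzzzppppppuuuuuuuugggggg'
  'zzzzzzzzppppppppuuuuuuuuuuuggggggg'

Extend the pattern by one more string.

zzzzzzzzzzppppppppppuuuuuuuuuuuuuugggggggg

The n-th term is 2n z's then 2n p's then 3n-1 u's then n+3 g's (n = 1, 2, …).
At n = 5 the blocks have lengths 10, 10, 14, 8.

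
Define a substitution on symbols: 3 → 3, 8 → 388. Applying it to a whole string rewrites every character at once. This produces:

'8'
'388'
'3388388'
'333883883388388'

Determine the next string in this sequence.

3333883883388388333883883388388

Replace each of the 15 characters of 333883883388388 in place — 3 3 3 388 388 3 388 388 3 3 388 388 3 388 388 — and concatenate.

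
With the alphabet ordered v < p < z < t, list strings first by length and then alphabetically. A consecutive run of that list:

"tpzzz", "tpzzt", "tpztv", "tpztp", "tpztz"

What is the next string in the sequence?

tpztt

Treat tpztz as a base-4 numeral over the given alphabet and add one, carrying through any trailing t's.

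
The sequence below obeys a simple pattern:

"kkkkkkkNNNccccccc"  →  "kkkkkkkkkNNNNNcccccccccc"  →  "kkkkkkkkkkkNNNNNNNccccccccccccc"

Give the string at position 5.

The n-th term is 2n+3 k's then 2n-1 N's then 3n+1 c's, where the shown terms are n = 2, 3, 4.
Setting n = 6 gives 15, 11, 19 characters in each block.

kkkkkkkkkkkkkkkNNNNNNNNNNNccccccccccccccccccc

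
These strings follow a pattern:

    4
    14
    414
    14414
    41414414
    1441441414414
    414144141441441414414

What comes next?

Each term (from the third on) is the two preceding terms concatenated in order: term 3 = 4·14 = 414.
Continuing: 1441441414414 · 414144141441441414414 gives term 8.

1441441414414414144141441441414414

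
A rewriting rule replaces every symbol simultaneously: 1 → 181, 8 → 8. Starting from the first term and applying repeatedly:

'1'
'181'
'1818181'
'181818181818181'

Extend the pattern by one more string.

Rewriting the 15 symbols of 181818181818181 one by one yields 181 8 181 8 181 8 181 8 181 8 181 8 181 8 181; concatenated:

1818181818181818181818181818181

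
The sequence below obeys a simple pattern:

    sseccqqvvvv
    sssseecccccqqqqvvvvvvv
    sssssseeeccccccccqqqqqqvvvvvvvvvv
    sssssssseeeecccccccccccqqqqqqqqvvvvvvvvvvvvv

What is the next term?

sssssssssseeeeeccccccccccccccqqqqqqqqqqvvvvvvvvvvvvvvvv

Term n consists of 2n s's, followed by n e's, followed by 3n-1 c's, followed by 2n q's, followed by 3n+1 v's (n = 1, 2, …).
At n = 5 the blocks have lengths 10, 5, 14, 10, 16.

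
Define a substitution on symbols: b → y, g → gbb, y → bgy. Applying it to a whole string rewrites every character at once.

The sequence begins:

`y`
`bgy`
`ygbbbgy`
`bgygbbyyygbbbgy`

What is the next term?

ygbbbgygbbyybgybgybgygbbyyygbbbgy

Applying the rule to each of the 15 symbols of bgygbbyyygbbbgy gives the pieces y gbb bgy gbb y y bgy bgy bgy gbb y y y gbb bgy, which concatenate to the answer.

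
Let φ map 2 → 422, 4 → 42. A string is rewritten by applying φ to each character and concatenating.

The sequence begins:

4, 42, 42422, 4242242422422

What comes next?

Applying the rule to each of the 13 symbols of 4242242422422 gives the pieces 42 422 42 422 422 42 422 42 422 422 42 422 422, which concatenate to the answer.

4242242422422424224242242242422422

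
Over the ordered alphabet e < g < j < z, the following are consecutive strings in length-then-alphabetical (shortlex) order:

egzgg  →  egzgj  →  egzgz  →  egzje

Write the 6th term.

Advancing 2 positions from egzje through egzje → egzjg reaches term 6.

egzjj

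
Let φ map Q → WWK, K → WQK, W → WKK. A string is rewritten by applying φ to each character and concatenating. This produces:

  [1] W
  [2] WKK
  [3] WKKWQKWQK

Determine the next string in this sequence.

WKKWQKWQKWKKWWKWQKWKKWWKWQK

Expanding WKKWQKWQK: W→WKK, K→WQK, K→WQK, W→WKK, Q→WWK, K→WQK, W→WKK, Q→WWK, K→WQK. Concatenated: WKK WQK WQK WKK WWK WQK WKK WWK WQK.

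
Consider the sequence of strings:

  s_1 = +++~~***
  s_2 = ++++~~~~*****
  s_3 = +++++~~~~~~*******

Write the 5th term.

Each string has the form +^{n+2} ~^{2n} *^{2n+1} (n = 1, 2, …).
For term 5, n = 5, so the run lengths are 7, 10, 11.

+++++++~~~~~~~~~~***********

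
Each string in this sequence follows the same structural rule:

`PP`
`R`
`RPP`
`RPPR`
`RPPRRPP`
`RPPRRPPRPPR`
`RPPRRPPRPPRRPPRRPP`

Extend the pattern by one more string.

RPPRRPPRPPRRPPRRPPRPPRRPPRPPR

This is a Fibonacci-style word recurrence s(k) = s(k−1)·s(k−2): e.g. R·PP = RPP.
So term 8 is RPPRRPPRPPRRPPRRPP·RPPRRPPRPPR.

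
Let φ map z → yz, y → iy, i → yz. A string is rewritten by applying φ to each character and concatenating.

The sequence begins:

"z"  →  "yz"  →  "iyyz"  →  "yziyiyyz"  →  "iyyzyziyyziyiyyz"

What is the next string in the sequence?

Rewriting the 16 symbols of iyyzyziyyziyiyyz one by one yields yz iy iy yz iy yz yz iy iy yz yz iy yz iy iy yz; concatenated:

yziyiyyziyyzyziyiyyzyziyyziyiyyz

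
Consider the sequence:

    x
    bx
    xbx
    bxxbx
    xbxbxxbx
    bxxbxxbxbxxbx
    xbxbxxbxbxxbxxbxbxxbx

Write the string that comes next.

This is a Fibonacci-style word recurrence s(k) = s(k−2)·s(k−1): e.g. x·bx = xbx.
Continuing: bxxbxxbxbxxbx · xbxbxxbxbxxbxxbxbxxbx gives term 8.

bxxbxxbxbxxbxxbxbxxbxbxxbxxbxbxxbx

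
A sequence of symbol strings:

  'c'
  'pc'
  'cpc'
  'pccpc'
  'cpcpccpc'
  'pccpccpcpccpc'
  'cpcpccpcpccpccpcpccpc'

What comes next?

From term 3 onward, concatenate the second-to-last term with the last: c·pc = cpc, pc·cpc = pccpc, …
Continuing: pccpccpcpccpc · cpcpccpcpccpccpcpccpc gives term 8.

pccpccpcpccpccpcpccpcpccpccpcpccpc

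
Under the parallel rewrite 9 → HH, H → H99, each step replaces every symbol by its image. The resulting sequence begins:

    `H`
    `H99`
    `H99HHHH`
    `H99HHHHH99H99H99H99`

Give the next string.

Rewriting the 19 symbols of H99HHHHH99H99H99H99 one by one yields H99 HH HH H99 H99 H99 H99 H99 HH HH H99 HH HH H99 HH HH H99 HH HH; concatenated:

H99HHHHH99H99H99H99H99HHHHH99HHHHH99HHHHH99HHHH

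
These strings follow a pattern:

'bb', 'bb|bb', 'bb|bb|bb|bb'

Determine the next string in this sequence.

Every step duplicates the string with '|' between the halves.
Doubling bb|bb|bb|bb with '|' between the halves:

bb|bb|bb|bb|bb|bb|bb|bb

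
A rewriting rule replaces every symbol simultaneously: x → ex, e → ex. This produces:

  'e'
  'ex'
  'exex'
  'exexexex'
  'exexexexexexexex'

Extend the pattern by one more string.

exexexexexexexexexexexexexexexex

Replace each of the 16 characters of exexexexexexexex in place — ex ex ex ex ex ex ex ex ex ex ex ex ex ex ex ex — and concatenate.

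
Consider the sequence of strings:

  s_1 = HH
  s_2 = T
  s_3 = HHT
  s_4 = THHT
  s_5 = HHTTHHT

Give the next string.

THHTHHTTHHT

Each term (from the third on) is the two preceding terms concatenated in order: term 3 = HH·T = HHT.
So term 6 is THHT·HHTTHHT.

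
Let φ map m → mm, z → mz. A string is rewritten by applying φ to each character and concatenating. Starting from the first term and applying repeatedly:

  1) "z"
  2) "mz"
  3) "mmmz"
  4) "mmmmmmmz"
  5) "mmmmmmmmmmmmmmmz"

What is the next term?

Applying the rule to each of the 16 symbols of mmmmmmmmmmmmmmmz gives the pieces mm mm mm mm mm mm mm mm mm mm mm mm mm mm mm mz, which concatenate to the answer.

mmmmmmmmmmmmmmmmmmmmmmmmmmmmmmmz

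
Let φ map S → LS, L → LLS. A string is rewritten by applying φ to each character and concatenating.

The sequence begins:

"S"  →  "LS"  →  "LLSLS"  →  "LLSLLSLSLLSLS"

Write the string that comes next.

φ(LLSLLSLSLLSLS) expands symbol-by-symbol to LLS LLS LS LLS LLS LS LLS LS LLS LLS LS LLS LS; joining the 13 pieces gives the next term.

LLSLLSLSLLSLLSLSLLSLSLLSLLSLSLLSLS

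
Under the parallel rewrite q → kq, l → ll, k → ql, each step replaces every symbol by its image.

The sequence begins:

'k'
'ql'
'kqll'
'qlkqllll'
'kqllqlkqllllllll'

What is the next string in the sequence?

Rewriting the 16 symbols of kqllqlkqllllllll one by one yields ql kq ll ll kq ll ql kq ll ll ll ll ll ll ll ll; concatenated:

qlkqllllkqllqlkqllllllllllllllll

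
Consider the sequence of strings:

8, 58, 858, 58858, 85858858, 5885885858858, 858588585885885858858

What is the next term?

From term 3 onward, concatenate the second-to-last term with the last: 8·58 = 858, 58·858 = 58858, …
So term 8 is 5885885858858·858588585885885858858.

5885885858858858588585885885858858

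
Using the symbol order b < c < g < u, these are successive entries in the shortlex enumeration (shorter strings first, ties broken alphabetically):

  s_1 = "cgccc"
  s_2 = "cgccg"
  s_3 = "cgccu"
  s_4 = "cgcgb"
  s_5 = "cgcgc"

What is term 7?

cgcgu

Continuing the enumeration 2 steps past cgcgc: cgcgc → cgcgg → (answer).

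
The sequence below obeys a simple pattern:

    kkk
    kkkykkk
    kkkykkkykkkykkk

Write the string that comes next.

Each string is two copies of the previous one joined by 'y'.
One more doubling of kkkykkkykkkykkk gives the answer.

kkkykkkykkkykkkykkkykkkykkkykkk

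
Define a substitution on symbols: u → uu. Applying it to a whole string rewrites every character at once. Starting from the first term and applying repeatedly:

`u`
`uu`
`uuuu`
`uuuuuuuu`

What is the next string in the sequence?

Apply φ to uuuuuuuu symbol by symbol: u→uu, u→uu, u→uu, u→uu, u→uu, u→uu, u→uu, u→uu; joined: uu uu uu uu uu uu uu uu.

uuuuuuuuuuuuuuuu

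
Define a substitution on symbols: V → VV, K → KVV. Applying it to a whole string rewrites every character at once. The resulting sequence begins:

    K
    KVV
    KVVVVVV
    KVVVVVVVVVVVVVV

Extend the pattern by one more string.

KVVVVVVVVVVVVVVVVVVVVVVVVVVVVVV

Replace each of the 15 characters of KVVVVVVVVVVVVVV in place — KVV VV VV VV VV VV VV VV VV VV VV VV VV VV VV — and concatenate.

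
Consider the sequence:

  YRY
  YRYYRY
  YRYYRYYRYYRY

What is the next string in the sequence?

Each string is two copies of the previous one concatenated.
One more doubling of YRYYRYYRYYRY gives the answer.

YRYYRYYRYYRYYRYYRYYRYYRY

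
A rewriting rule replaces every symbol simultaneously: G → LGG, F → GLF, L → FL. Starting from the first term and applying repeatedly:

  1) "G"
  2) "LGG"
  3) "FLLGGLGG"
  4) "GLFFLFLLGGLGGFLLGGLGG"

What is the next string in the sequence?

Rewriting the 21 symbols of GLFFLFLLGGLGGFLLGGLGG one by one yields LGG FL GLF GLF FL GLF FL FL LGG LGG FL LGG LGG GLF FL FL LGG LGG FL LGG LGG; concatenated:

LGGFLGLFGLFFLGLFFLFLLGGLGGFLLGGLGGGLFFLFLLGGLGGFLLGGLGG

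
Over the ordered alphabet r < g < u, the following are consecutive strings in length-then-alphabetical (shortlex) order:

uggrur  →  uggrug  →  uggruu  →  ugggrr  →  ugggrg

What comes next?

Find the rightmost character of ugggrg below u, bump it to the next letter, and reset everything to its right to r.

ugggru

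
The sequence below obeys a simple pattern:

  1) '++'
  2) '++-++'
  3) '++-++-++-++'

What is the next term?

s(k+1) = s(k)·-·s(k) — each term doubles the last with '-' between the halves.
Doubling ++-++-++-++ with '-' between the halves:

++-++-++-++-++-++-++-++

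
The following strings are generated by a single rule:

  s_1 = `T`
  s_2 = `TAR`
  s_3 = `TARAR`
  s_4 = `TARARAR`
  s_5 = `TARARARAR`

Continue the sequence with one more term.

Each term is the previous one with AR appended.
One more step from TARARARAR gives the answer.

TARARARARAR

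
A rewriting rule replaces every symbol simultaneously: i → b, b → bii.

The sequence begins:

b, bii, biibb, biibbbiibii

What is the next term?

biibbbiibiibiibbbiibb

Expanding biibbbiibii: b→bii, i→b, i→b, b→bii, b→bii, b→bii, i→b, i→b, b→bii, i→b, i→b. Concatenated: bii b b bii bii bii b b bii b b.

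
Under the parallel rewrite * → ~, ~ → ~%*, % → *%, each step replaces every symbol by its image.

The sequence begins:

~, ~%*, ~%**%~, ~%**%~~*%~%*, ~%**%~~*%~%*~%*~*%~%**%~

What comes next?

Rewriting the 24 symbols of ~%**%~~*%~%*~%*~*%~%**%~ one by one yields ~%* *% ~ ~ *% ~%* ~%* ~ *% ~%* *% ~ ~%* *% ~ ~%* ~ *% ~%* *% ~ ~ *% ~%*; concatenated:

~%**%~~*%~%*~%*~*%~%**%~~%**%~~%*~*%~%**%~~*%~%*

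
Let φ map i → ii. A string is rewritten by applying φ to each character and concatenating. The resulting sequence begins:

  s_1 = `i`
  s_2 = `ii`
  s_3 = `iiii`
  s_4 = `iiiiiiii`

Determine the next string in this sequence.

iiiiiiiiiiiiiiii

Expanding iiiiiiii: i→ii, i→ii, i→ii, i→ii, i→ii, i→ii, i→ii, i→ii. Concatenated: ii ii ii ii ii ii ii ii.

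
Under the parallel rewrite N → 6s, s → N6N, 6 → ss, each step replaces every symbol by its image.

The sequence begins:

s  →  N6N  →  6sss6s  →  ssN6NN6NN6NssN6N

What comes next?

Rewriting the 16 symbols of ssN6NN6NN6NssN6N one by one yields N6N N6N 6s ss 6s 6s ss 6s 6s ss 6s N6N N6N 6s ss 6s; concatenated:

N6NN6N6sss6s6sss6s6sss6sN6NN6N6sss6s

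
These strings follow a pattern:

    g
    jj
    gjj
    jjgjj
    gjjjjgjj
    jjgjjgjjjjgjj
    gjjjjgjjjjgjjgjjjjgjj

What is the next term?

This is a Fibonacci-style word recurrence s(k) = s(k−2)·s(k−1): e.g. g·jj = gjj.
So term 8 is jjgjjgjjjjgjj·gjjjjgjjjjgjjgjjjjgjj.

jjgjjgjjjjgjjgjjjjgjjjjgjjgjjjjgjj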